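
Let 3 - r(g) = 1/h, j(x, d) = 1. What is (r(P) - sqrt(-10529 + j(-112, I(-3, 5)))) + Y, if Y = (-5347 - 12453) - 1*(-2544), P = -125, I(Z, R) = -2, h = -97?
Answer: -1479540/97 - 4*I*sqrt(658) ≈ -15253.0 - 102.61*I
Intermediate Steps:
r(g) = 292/97 (r(g) = 3 - 1/(-97) = 3 - 1*(-1/97) = 3 + 1/97 = 292/97)
Y = -15256 (Y = -17800 + 2544 = -15256)
(r(P) - sqrt(-10529 + j(-112, I(-3, 5)))) + Y = (292/97 - sqrt(-10529 + 1)) - 15256 = (292/97 - sqrt(-10528)) - 15256 = (292/97 - 4*I*sqrt(658)) - 15256 = -1479540/97 - 4*I*sqrt(658)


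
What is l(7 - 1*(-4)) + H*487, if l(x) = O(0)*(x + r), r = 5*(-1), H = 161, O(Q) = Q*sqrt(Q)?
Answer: 78407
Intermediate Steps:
O(Q) = Q**(3/2)
r = -5
l(x) = 0 (l(x) = 0**(3/2)*(x - 5) = 0*(-5 + x) = 0)
l(7 - 1*(-4)) + H*487 = 0 + 161*487 = 0 + 78407 = 78407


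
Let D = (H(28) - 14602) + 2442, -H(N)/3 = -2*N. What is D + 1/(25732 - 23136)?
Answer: -31131231/2596 ≈ -11992.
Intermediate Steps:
H(N) = 6*N (H(N) = -(-6)*N = 6*N)
D = -11992 (D = (6*28 - 14602) + 2442 = (168 - 14602) + 2442 = -14434 + 2442 = -11992)
D + 1/(25732 - 23136) = -11992 + 1/(25732 - 23136) = -11992 + 1/2596 = -31131231/2596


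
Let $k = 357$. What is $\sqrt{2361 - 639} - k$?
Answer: $-357 + \sqrt{1722} \approx -315.5$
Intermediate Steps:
$\sqrt{2361 - 639} - k = \sqrt{2361 - 639} - 357 = \sqrt{1722} - 357 = -357 + \sqrt{1722}$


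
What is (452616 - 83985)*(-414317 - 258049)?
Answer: -247854950946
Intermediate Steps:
(452616 - 83985)*(-414317 - 258049) = 368631*(-672366) = -247854950946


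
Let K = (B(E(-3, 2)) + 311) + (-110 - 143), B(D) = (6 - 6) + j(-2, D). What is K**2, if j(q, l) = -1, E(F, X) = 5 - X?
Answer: 3249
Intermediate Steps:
B(D) = -1 (B(D) = (6 - 6) - 1 = 0 - 1 = -1)
K = 57 (K = (-1 + 311) + (-110 - 143) = 310 - 253 = 57)
K**2 = 57**2 = 3249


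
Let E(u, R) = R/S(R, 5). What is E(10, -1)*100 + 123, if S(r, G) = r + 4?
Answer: 269/3 ≈ 89.667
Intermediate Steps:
S(r, G) = 4 + r
E(u, R) = R/(4 + R)
E(10, -1)*100 + 123 = -1/(4 - 1)*100 + 123 = -1/3*100 + 123 = -100/3 + 123 = 269/3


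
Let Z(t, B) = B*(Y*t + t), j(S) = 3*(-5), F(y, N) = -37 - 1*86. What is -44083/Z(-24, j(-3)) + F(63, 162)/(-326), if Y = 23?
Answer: -6654169/1408320 ≈ -4.7249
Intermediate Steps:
F(y, N) = -123 (F(y, N) = -37 - 86 = -123)
j(S) = -15
Z(t, B) = 24*B*t (Z(t, B) = B*(23*t + t) = B*(24*t) = 24*B*t)
-44083/Z(-24, j(-3)) + F(63, 162)/(-326) = -44083/(24*(-15)*(-24)) - 123/(-326) = -44083/8640 - 123*(-1/326) = -44083*1/8640 + 123/326 = -44083/8640 + 123/326 = -6654169/1408320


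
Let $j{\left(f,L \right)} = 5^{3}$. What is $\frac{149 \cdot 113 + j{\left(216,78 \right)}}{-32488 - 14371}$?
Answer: $- \frac{16962}{46859} \approx -0.36198$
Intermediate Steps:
$j{\left(f,L \right)} = 125$
$\frac{149 \cdot 113 + j{\left(216,78 \right)}}{-32488 - 14371} = \frac{149 \cdot 113 + 125}{-32488 - 14371} = \frac{16837 + 125}{-46859} = 16962 \left(- \frac{1}{46859}\right) = - \frac{16962}{46859}$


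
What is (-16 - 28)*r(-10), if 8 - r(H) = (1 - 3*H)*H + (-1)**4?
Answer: -13948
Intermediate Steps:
r(H) = 7 - H*(1 - 3*H) (r(H) = 8 - ((1 - 3*H)*H + (-1)**4) = 8 - (H*(1 - 3*H) + 1) = 8 - (1 + H*(1 - 3*H)) = 8 + (-1 - H*(1 - 3*H)) = 7 - H*(1 - 3*H))
(-16 - 28)*r(-10) = (-16 - 28)*(7 - 1*(-10) + 3*(-10)**2) = -44*(7 + 10 + 3*100) = -44*(7 + 10 + 300) = -44*317 = -13948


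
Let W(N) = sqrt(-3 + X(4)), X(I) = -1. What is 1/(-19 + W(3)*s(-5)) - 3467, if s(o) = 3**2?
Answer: -2374914/685 - 18*I/685 ≈ -3467.0 - 0.026277*I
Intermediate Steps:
s(o) = 9
W(N) = 2*I (W(N) = sqrt(-3 - 1) = sqrt(-4) = 2*I)
1/(-19 + W(3)*s(-5)) - 3467 = 1/(-19 + (2*I)*9) - 3467 = 1/(-19 + 18*I) - 3467 = (-19 - 18*I)/685 - 3467 = -3467 + (-19 - 18*I)/685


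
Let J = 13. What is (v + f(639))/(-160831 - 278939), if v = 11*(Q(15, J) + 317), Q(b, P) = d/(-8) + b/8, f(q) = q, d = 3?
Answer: -1657/175908 ≈ -0.0094197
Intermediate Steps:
Q(b, P) = -3/8 + b/8 (Q(b, P) = 3/(-8) + b/8 = 3*(-⅛) + b*(⅛) = -3/8 + b/8)
v = 7007/2 (v = 11*((-3/8 + (⅛)*15) + 317) = 11*((-3/8 + 15/8) + 317) = 11*(3/2 + 317) = 11*(637/2) = 7007/2 ≈ 3503.5)
(v + f(639))/(-160831 - 278939) = (7007/2 + 639)/(-160831 - 278939) = (8285/2)/(-439770) = (8285/2)*(-1/439770) = -1657/175908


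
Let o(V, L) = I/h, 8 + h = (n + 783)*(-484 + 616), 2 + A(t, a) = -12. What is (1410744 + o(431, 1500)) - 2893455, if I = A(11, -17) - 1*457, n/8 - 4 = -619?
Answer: -809696614941/546092 ≈ -1.4827e+6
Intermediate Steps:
n = -4920 (n = 32 + 8*(-619) = 32 - 4952 = -4920)
A(t, a) = -14 (A(t, a) = -2 - 12 = -14)
h = -546092 (h = -8 + (-4920 + 783)*(-484 + 616) = -8 - 4137*132 = -8 - 546084 = -546092)
I = -471 (I = -14 - 1*457 = -14 - 457 = -471)
o(V, L) = 471/546092 (o(V, L) = -471/(-546092) = -471*(-1/546092) = 471/546092)
(1410744 + o(431, 1500)) - 2893455 = (1410744 + 471/546092) - 2893455 = 770396012919/546092 - 2893455 = -809696614941/546092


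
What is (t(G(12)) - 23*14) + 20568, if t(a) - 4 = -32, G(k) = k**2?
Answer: 20218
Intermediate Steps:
t(a) = -28 (t(a) = 4 - 32 = -28)
(t(G(12)) - 23*14) + 20568 = (-28 - 23*14) + 20568 = (-28 - 322) + 20568 = -350 + 20568 = 20218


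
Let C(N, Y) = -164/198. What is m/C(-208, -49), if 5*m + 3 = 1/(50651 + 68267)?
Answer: 35318547/48756380 ≈ 0.72439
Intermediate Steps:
C(N, Y) = -82/99 (C(N, Y) = -164*1/198 = -82/99)
m = -356753/594590 (m = -⅗ + 1/(5*(50651 + 68267)) = -⅗ + (⅕)/118918 = -⅗ + (⅕)*(1/118918) = -⅗ + 1/594590 = -356753/594590 ≈ -0.60000)
m/C(-208, -49) = -356753/(594590*(-82/99)) = -356753/594590*(-99/82) = 35318547/48756380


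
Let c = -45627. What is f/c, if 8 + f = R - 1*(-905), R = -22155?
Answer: 7086/15209 ≈ 0.46591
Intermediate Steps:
f = -21258 (f = -8 + (-22155 - 1*(-905)) = -8 + (-22155 + 905) = -8 - 21250 = -21258)
f/c = -21258/(-45627) = -21258*(-1/45627) = 7086/15209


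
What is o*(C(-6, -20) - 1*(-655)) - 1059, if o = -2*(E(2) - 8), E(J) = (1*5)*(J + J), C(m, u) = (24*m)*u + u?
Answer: -85419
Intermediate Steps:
C(m, u) = u + 24*m*u (C(m, u) = 24*m*u + u = u + 24*m*u)
E(J) = 10*J (E(J) = 5*(2*J) = 10*J)
o = -24 (o = -2*(10*2 - 8) = -2*(20 - 8) = -2*12 = -24)
o*(C(-6, -20) - 1*(-655)) - 1059 = -24*(-20*(1 + 24*(-6)) - 1*(-655)) - 1059 = -24*(-20*(1 - 144) + 655) - 1059 = -24*(-20*(-143) + 655) - 1059 = -24*(2860 + 655) - 1059 = -24*3515 - 1059 = -84360 - 1059 = -85419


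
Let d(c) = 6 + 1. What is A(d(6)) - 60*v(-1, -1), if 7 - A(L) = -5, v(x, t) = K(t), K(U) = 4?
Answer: -228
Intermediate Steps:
d(c) = 7
v(x, t) = 4
A(L) = 12 (A(L) = 7 - 1*(-5) = 7 + 5 = 12)
A(d(6)) - 60*v(-1, -1) = 12 - 60*4 = 12 - 240 = -228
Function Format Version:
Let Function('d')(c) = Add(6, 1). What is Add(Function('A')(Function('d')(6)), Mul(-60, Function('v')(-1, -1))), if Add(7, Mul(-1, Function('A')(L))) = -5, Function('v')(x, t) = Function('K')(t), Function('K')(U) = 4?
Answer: -228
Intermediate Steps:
Function('d')(c) = 7
Function('v')(x, t) = 4
Function('A')(L) = 12 (Function('A')(L) = Add(7, Mul(-1, -5)) = Add(7, 5) = 12)
Add(Function('A')(Function('d')(6)), Mul(-60, Function('v')(-1, -1))) = Add(12, Mul(-60, 4)) = Add(12, -240) = -228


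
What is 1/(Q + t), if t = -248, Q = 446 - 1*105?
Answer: 1/93 ≈ 0.010753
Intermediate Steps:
Q = 341 (Q = 446 - 105 = 341)
1/(Q + t) = 1/(341 - 248) = 1/93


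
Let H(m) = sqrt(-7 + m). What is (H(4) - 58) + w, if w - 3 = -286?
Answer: -341 + I*sqrt(3) ≈ -341.0 + 1.732*I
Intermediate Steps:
w = -283 (w = 3 - 286 = -283)
(H(4) - 58) + w = (sqrt(-7 + 4) - 58) - 283 = (sqrt(-3) - 58) - 283 = (I*sqrt(3) - 58) - 283 = (-58 + I*sqrt(3)) - 283 = -341 + I*sqrt(3)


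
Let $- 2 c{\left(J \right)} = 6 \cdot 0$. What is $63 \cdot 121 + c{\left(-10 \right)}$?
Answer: $7623$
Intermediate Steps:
$c{\left(J \right)} = 0$ ($c{\left(J \right)} = - \frac{6 \cdot 0}{2} = \left(- \frac{1}{2}\right) 0 = 0$)
$63 \cdot 121 + c{\left(-10 \right)} = 63 \cdot 121 + 0 = 7623 + 0 = 7623$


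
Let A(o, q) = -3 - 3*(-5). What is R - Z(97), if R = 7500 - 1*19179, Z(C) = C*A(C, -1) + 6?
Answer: -12849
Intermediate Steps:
A(o, q) = 12 (A(o, q) = -3 + 15 = 12)
Z(C) = 6 + 12*C (Z(C) = C*12 + 6 = 12*C + 6 = 6 + 12*C)
R = -11679 (R = 7500 - 19179 = -11679)
R - Z(97) = -11679 - (6 + 12*97) = -11679 - (6 + 1164) = -11679 - 1*1170 = -11679 - 1170 = -12849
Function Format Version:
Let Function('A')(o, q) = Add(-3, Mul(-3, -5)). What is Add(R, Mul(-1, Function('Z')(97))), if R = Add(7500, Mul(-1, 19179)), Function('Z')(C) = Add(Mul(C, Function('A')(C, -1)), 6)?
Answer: -12849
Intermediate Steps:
Function('A')(o, q) = 12 (Function('A')(o, q) = Add(-3, 15) = 12)
Function('Z')(C) = Add(6, Mul(12, C)) (Function('Z')(C) = Add(Mul(C, 12), 6) = Add(Mul(12, C), 6) = Add(6, Mul(12, C)))
R = -11679 (R = Add(7500, -19179) = -11679)
Add(R, Mul(-1, Function('Z')(97))) = Add(-11679, Mul(-1, Add(6, Mul(12, 97)))) = Add(-11679, Mul(-1, Add(6, 1164))) = Add(-11679, Mul(-1, 1170)) = Add(-11679, -1170) = -12849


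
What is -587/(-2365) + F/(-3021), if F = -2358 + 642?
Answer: 1943889/2381555 ≈ 0.81623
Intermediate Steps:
F = -1716
-587/(-2365) + F/(-3021) = -587/(-2365) - 1716/(-3021) = -587*(-1/2365) - 1716*(-1/3021) = 587/2365 + 572/1007 = 1943889/2381555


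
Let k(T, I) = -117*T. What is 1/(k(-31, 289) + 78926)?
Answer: 1/82553 ≈ 1.2113e-5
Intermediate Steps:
1/(k(-31, 289) + 78926) = 1/(-117*(-31) + 78926) = 1/(3627 + 78926) = 1/82553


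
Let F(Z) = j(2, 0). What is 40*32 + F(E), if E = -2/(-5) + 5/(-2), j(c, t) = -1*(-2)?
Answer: 1282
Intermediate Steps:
j(c, t) = 2
E = -21/10 (E = -2*(-1/5) + 5*(-1/2) = 2/5 - 5/2 = -21/10 ≈ -2.1000)
F(Z) = 2
40*32 + F(E) = 40*32 + 2 = 1280 + 2 = 1282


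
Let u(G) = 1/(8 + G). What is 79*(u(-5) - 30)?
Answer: -7031/3 ≈ -2343.7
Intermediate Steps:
79*(u(-5) - 30) = 79*(1/(8 - 5) - 30) = 79*(1/3 - 30) = 79*(-89/3) = -7031/3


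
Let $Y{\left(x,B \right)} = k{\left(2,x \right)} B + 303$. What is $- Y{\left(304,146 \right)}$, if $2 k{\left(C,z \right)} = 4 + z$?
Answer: $-22787$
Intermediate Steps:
$k{\left(C,z \right)} = 2 + \frac{z}{2}$ ($k{\left(C,z \right)} = \frac{4 + z}{2} = 2 + \frac{z}{2}$)
$Y{\left(x,B \right)} = 303 + B \left(2 + \frac{x}{2}\right)$ ($Y{\left(x,B \right)} = \left(2 + \frac{x}{2}\right) B + 303 = B \left(2 + \frac{x}{2}\right) + 303 = 303 + B \left(2 + \frac{x}{2}\right)$)
$- Y{\left(304,146 \right)} = - (303 + \frac{1}{2} \cdot 146 \left(4 + 304\right)) = - (303 + \frac{1}{2} \cdot 146 \cdot 308) = - (303 + 22484) = \left(-1\right) 22787 = -22787$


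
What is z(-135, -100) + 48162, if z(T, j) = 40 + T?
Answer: 48067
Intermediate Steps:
z(-135, -100) + 48162 = (40 - 135) + 48162 = -95 + 48162 = 48067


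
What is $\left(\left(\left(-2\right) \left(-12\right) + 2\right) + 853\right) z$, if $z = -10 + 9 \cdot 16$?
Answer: $117786$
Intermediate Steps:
$z = 134$ ($z = -10 + 144 = 134$)
$\left(\left(\left(-2\right) \left(-12\right) + 2\right) + 853\right) z = \left(\left(\left(-2\right) \left(-12\right) + 2\right) + 853\right) 134 = \left(\left(24 + 2\right) + 853\right) 134 = \left(26 + 853\right) 134 = 879 \cdot 134 = 117786$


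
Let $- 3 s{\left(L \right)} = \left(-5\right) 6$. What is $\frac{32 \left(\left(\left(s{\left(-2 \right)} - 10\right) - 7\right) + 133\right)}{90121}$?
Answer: $\frac{4032}{90121} \approx 0.04474$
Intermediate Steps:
$s{\left(L \right)} = 10$ ($s{\left(L \right)} = - \frac{\left(-5\right) 6}{3} = \left(- \frac{1}{3}\right) \left(-30\right) = 10$)
$\frac{32 \left(\left(\left(s{\left(-2 \right)} - 10\right) - 7\right) + 133\right)}{90121} = \frac{32 \left(\left(\left(10 - 10\right) - 7\right) + 133\right)}{90121} = 32 \left(\left(0 - 7\right) + 133\right) \frac{1}{90121} = 32 \left(-7 + 133\right) \frac{1}{90121} = 32 \cdot 126 \cdot \frac{1}{90121} = 4032 \cdot \frac{1}{90121} = \frac{4032}{90121}$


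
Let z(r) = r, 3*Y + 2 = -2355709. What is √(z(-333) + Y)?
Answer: I*√785570 ≈ 886.32*I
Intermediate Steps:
Y = -785237 (Y = -⅔ + (⅓)*(-2355709) = -⅔ - 2355709/3 = -785237)
√(z(-333) + Y) = √(-333 - 785237) = √(-785570) = I*√785570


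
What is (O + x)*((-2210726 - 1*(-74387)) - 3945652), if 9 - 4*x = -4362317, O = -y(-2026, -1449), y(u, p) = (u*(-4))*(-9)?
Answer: -14153005926685/2 ≈ -7.0765e+12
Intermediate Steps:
y(u, p) = 36*u (y(u, p) = -4*u*(-9) = 36*u)
O = 72936 (O = -36*(-2026) = -1*(-72936) = 72936)
x = 2181163/2 (x = 9/4 - ¼*(-4362317) = 9/4 + 4362317/4 = 2181163/2 ≈ 1.0906e+6)
(O + x)*((-2210726 - 1*(-74387)) - 3945652) = (72936 + 2181163/2)*((-2210726 - 1*(-74387)) - 3945652) = 2327035*((-2210726 + 74387) - 3945652)/2 = 2327035*(-2136339 - 3945652)/2 = (2327035/2)*(-6081991) = -14153005926685/2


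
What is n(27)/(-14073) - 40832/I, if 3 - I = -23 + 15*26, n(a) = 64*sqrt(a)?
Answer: 10208/91 - 64*sqrt(3)/4691 ≈ 112.15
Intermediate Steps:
I = -364 (I = 3 - (-23 + 15*26) = 3 - (-23 + 390) = 3 - 1*367 = 3 - 367 = -364)
n(27)/(-14073) - 40832/I = (64*sqrt(27))/(-14073) - 40832/(-364) = (64*(3*sqrt(3)))*(-1/14073) - 40832*(-1/364) = (192*sqrt(3))*(-1/14073) + 10208/91 = -64*sqrt(3)/4691 + 10208/91 = 10208/91 - 64*sqrt(3)/4691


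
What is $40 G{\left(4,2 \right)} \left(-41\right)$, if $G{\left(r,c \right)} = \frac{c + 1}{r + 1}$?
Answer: $-984$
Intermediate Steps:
$G{\left(r,c \right)} = \frac{1 + c}{1 + r}$
$40 G{\left(4,2 \right)} \left(-41\right) = 40 \frac{1 + 2}{1 + 4} \left(-41\right) = 40 \cdot \frac{1}{5} \cdot 3 \left(-41\right) = 40 \cdot \frac{3}{5} \left(-41\right) = 24 \left(-41\right) = -984$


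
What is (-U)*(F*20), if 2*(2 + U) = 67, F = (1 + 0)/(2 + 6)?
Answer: -315/4 ≈ -78.750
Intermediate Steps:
F = ⅛ (F = 1/8 = 1*(⅛) = ⅛ ≈ 0.12500)
U = 63/2 (U = -2 + (½)*67 = -2 + 67/2 = 63/2 ≈ 31.500)
(-U)*(F*20) = (-1*63/2)*((⅛)*20) = -63/2*5/2 = -315/4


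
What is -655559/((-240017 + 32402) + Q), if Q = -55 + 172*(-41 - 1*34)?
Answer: 655559/220570 ≈ 2.9721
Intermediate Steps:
Q = -12955 (Q = -55 + 172*(-41 - 34) = -55 + 172*(-75) = -55 - 12900 = -12955)
-655559/((-240017 + 32402) + Q) = -655559/((-240017 + 32402) - 12955) = -655559/(-207615 - 12955) = -655559/(-220570) = -655559*(-1/220570) = 655559/220570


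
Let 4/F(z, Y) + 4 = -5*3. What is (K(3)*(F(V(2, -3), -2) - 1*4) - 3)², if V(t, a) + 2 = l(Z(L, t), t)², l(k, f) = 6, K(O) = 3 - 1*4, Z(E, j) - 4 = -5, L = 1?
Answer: 529/361 ≈ 1.4654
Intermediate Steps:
Z(E, j) = -1 (Z(E, j) = 4 - 5 = -1)
K(O) = -1 (K(O) = 3 - 4 = -1)
V(t, a) = 34 (V(t, a) = -2 + 6² = -2 + 36 = 34)
F(z, Y) = -4/19 (F(z, Y) = 4/(-4 - 5*3) = 4/(-4 - 15) = 4/(-19) = 4*(-1/19) = -4/19)
(K(3)*(F(V(2, -3), -2) - 1*4) - 3)² = (-(-4/19 - 1*4) - 3)² = (-(-4/19 - 4) - 3)² = (-1*(-80/19) - 3)² = (80/19 - 3)² = (23/19)² = 529/361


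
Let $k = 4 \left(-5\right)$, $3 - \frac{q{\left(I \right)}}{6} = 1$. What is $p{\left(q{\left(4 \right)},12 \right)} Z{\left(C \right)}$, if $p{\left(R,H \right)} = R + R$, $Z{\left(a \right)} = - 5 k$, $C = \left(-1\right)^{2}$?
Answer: $2400$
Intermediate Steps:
$q{\left(I \right)} = 12$ ($q{\left(I \right)} = 18 - 6 = 12$)
$C = 1$
$k = -20$
$Z{\left(a \right)} = 100$ ($Z{\left(a \right)} = \left(-5\right) \left(-20\right) = 100$)
$p{\left(R,H \right)} = 2 R$
$p{\left(q{\left(4 \right)},12 \right)} Z{\left(C \right)} = 2 \cdot 12 \cdot 100 = 24 \cdot 100 = 2400$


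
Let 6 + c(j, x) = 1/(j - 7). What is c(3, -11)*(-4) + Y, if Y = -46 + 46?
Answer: 25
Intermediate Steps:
Y = 0
c(j, x) = -6 + 1/(-7 + j) (c(j, x) = -6 + 1/(j - 7) = -6 + 1/(-7 + j))
c(3, -11)*(-4) + Y = ((43 - 6*3)/(-7 + 3))*(-4) + 0 = ((43 - 18)/(-4))*(-4) + 0 = -¼*25*(-4) + 0 = -25/4*(-4) + 0 = 25 + 0 = 25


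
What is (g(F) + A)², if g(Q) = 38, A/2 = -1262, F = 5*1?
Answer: 6180196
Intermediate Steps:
F = 5
A = -2524 (A = 2*(-1262) = -2524)
(g(F) + A)² = (38 - 2524)² = (-2486)² = 6180196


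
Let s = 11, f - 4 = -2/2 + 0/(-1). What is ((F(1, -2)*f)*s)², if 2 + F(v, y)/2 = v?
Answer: 4356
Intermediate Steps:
F(v, y) = -4 + 2*v
f = 3 (f = 4 + (-2/2 + 0/(-1)) = 4 + (-2*½ + 0*(-1)) = 4 + (-1 + 0) = 4 - 1 = 3)
((F(1, -2)*f)*s)² = (((-4 + 2*1)*3)*11)² = (((-4 + 2)*3)*11)² = (-2*3*11)² = (-6*11)² = (-66)² = 4356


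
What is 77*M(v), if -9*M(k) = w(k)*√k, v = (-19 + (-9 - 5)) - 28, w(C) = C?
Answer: 4697*I*√61/9 ≈ 4076.1*I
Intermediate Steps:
v = -61 (v = (-19 - 14) - 28 = -33 - 28 = -61)
M(k) = -k^(3/2)/9 (M(k) = -k*√k/9 = -k^(3/2)/9)
77*M(v) = 77*(-(-61)*I*√61/9) = 77*(61*I*√61/9) = 4697*I*√61/9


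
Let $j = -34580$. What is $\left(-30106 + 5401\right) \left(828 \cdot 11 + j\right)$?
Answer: $629285760$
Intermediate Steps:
$\left(-30106 + 5401\right) \left(828 \cdot 11 + j\right) = \left(-30106 + 5401\right) \left(828 \cdot 11 - 34580\right) = - 24705 \left(9108 - 34580\right) = \left(-24705\right) \left(-25472\right) = 629285760$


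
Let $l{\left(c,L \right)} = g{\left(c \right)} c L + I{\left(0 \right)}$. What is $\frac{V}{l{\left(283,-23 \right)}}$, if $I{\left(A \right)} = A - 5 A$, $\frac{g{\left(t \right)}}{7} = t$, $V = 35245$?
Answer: $- \frac{5035}{1842047} \approx -0.0027334$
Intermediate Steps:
$g{\left(t \right)} = 7 t$
$I{\left(A \right)} = - 4 A$
$l{\left(c,L \right)} = 7 L c^{2}$ ($l{\left(c,L \right)} = 7 c c L - 0 = 7 c^{2} L + 0 = 7 L c^{2} + 0 = 7 L c^{2}$)
$\frac{V}{l{\left(283,-23 \right)}} = \frac{35245}{7 \left(-23\right) 283^{2}} = \frac{35245}{7 \left(-23\right) 80089} = \frac{35245}{-12894329} = 35245 \left(- \frac{1}{12894329}\right) = - \frac{5035}{1842047}$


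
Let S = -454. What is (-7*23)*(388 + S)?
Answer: 10626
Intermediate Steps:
(-7*23)*(388 + S) = (-7*23)*(388 - 454) = -161*(-66) = 10626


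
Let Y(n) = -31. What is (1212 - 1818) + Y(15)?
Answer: -637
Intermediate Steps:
(1212 - 1818) + Y(15) = (1212 - 1818) - 31 = -606 - 31 = -637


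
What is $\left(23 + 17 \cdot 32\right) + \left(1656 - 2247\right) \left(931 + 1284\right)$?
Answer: $-1308498$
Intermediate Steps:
$\left(23 + 17 \cdot 32\right) + \left(1656 - 2247\right) \left(931 + 1284\right) = \left(23 + 544\right) - 1309065 = 567 - 1309065 = -1308498$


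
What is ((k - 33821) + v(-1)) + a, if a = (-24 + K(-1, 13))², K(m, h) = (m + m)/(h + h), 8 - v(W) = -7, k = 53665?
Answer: 3454140/169 ≈ 20439.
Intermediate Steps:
v(W) = 15 (v(W) = 8 - 1*(-7) = 8 + 7 = 15)
K(m, h) = m/h (K(m, h) = (2*m)/((2*h)) = (2*m)*(1/(2*h)) = m/h)
a = 97969/169 (a = (-24 - 1/13)² = (-313/13)² = 97969/169 ≈ 579.70)
((k - 33821) + v(-1)) + a = ((53665 - 33821) + 15) + 97969/169 = (19844 + 15) + 97969/169 = 19859 + 97969/169 = 3454140/169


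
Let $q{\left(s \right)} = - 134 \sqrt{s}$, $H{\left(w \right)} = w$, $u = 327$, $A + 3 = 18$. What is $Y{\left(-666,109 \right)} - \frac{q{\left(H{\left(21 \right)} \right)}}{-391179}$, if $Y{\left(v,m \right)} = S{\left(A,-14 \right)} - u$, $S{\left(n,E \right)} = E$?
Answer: $-341 - \frac{134 \sqrt{21}}{391179} \approx -341.0$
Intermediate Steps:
$A = 15$ ($A = -3 + 18 = 15$)
$Y{\left(v,m \right)} = -341$ ($Y{\left(v,m \right)} = -14 - 327 = -341$)
$Y{\left(-666,109 \right)} - \frac{q{\left(H{\left(21 \right)} \right)}}{-391179} = -341 - \frac{\left(-134\right) \sqrt{21}}{-391179} = -341 - - 134 \sqrt{21} \left(- \frac{1}{391179}\right) = -341 - \frac{134 \sqrt{21}}{391179}$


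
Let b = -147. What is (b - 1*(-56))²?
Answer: 8281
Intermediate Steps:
(b - 1*(-56))² = (-147 - 1*(-56))² = (-147 + 56)² = (-91)² = 8281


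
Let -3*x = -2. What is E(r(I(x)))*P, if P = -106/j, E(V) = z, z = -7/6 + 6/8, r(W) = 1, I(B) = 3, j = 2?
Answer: 265/12 ≈ 22.083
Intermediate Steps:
x = 2/3 (x = -1/3*(-2) = 2/3 ≈ 0.66667)
z = -5/12 (z = -7*1/6 + 6*(1/8) = -7/6 + 3/4 = -5/12 ≈ -0.41667)
E(V) = -5/12
P = -53 (P = -106/2 = -106*1/2 = -53)
E(r(I(x)))*P = -5/12*(-53) = 265/12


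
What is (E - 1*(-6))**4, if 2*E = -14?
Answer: 1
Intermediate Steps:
E = -7 (E = (1/2)*(-14) = -7)
(E - 1*(-6))**4 = (-7 - 1*(-6))**4 = (-7 + 6)**4 = (-1)**4 = 1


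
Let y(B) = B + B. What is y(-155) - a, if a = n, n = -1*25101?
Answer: 24791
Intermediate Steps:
y(B) = 2*B
n = -25101
a = -25101
y(-155) - a = 2*(-155) - 1*(-25101) = -310 + 25101 = 24791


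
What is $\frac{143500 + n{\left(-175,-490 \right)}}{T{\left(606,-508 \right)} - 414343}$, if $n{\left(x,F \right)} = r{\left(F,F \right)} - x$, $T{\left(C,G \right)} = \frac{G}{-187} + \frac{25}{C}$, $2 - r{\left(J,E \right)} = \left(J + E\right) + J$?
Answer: $- \frac{16448348334}{46953864923} \approx -0.35031$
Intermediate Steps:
$r{\left(J,E \right)} = 2 - E - 2 J$ ($r{\left(J,E \right)} = 2 - \left(\left(J + E\right) + J\right) = 2 - \left(\left(E + J\right) + J\right) = 2 - \left(E + 2 J\right) = 2 - E - 2 J$)
$T{\left(C,G \right)} = \frac{25}{C} - \frac{G}{187}$ ($T{\left(C,G \right)} = G \left(- \frac{1}{187}\right) + \frac{25}{C} = - \frac{G}{187} + \frac{25}{C} = \frac{25}{C} - \frac{G}{187}$)
$n{\left(x,F \right)} = 2 - x - 3 F$ ($n{\left(x,F \right)} = \left(2 - F - 2 F\right) - x = \left(2 - 3 F\right) - x = 2 - x - 3 F$)
$\frac{143500 + n{\left(-175,-490 \right)}}{T{\left(606,-508 \right)} - 414343} = \frac{143500 - -1647}{\left(\frac{25}{606} - - \frac{508}{187}\right) - 414343} = \frac{143500 + \left(2 + 175 + 1470\right)}{\left(25 \cdot \frac{1}{606} + \frac{508}{187}\right) - 414343} = \frac{143500 + 1647}{\left(\frac{25}{606} + \frac{508}{187}\right) - 414343} = \frac{145147}{\frac{312523}{113322} - 414343} = \frac{145147}{- \frac{46953864923}{113322}} = 145147 \left(- \frac{113322}{46953864923}\right) = - \frac{16448348334}{46953864923}$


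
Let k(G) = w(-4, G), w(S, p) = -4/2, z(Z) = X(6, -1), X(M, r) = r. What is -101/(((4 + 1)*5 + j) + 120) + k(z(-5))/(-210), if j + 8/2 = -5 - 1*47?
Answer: -10516/9345 ≈ -1.1253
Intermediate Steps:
j = -56 (j = -4 + (-5 - 1*47) = -4 + (-5 - 47) = -4 - 52 = -56)
z(Z) = -1
w(S, p) = -2 (w(S, p) = -4*1/2 = -2)
k(G) = -2
-101/(((4 + 1)*5 + j) + 120) + k(z(-5))/(-210) = -101/(((4 + 1)*5 - 56) + 120) - 2/(-210) = -101/((5*5 - 56) + 120) - 2*(-1/210) = -101/((25 - 56) + 120) + 1/105 = -101/(-31 + 120) + 1/105 = -101/89 + 1/105 = -10516/9345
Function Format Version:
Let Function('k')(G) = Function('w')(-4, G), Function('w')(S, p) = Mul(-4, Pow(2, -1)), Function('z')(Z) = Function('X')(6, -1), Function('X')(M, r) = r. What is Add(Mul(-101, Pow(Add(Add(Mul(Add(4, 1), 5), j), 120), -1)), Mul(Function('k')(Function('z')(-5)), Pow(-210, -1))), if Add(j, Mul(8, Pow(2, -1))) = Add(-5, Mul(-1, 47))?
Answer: Rational(-10516, 9345) ≈ -1.1253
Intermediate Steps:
j = -56 (j = Add(-4, Add(-5, Mul(-1, 47))) = Add(-4, Add(-5, -47)) = Add(-4, -52) = -56)
Function('z')(Z) = -1
Function('w')(S, p) = -2 (Function('w')(S, p) = Mul(-4, Rational(1, 2)) = -2)
Function('k')(G) = -2
Add(Mul(-101, Pow(Add(Add(Mul(Add(4, 1), 5), j), 120), -1)), Mul(Function('k')(Function('z')(-5)), Pow(-210, -1))) = Add(Mul(-101, Pow(Add(Add(Mul(Add(4, 1), 5), -56), 120), -1)), Mul(-2, Pow(-210, -1))) = Add(Mul(-101, Pow(Add(Add(Mul(5, 5), -56), 120), -1)), Mul(-2, Rational(-1, 210))) = Add(Mul(-101, Pow(Add(Add(25, -56), 120), -1)), Rational(1, 105)) = Add(Mul(-101, Pow(Add(-31, 120), -1)), Rational(1, 105)) = Add(Mul(-101, Pow(89, -1)), Rational(1, 105)) = Add(Mul(-101, Rational(1, 89)), Rational(1, 105)) = Add(Rational(-101, 89), Rational(1, 105)) = Rational(-10516, 9345)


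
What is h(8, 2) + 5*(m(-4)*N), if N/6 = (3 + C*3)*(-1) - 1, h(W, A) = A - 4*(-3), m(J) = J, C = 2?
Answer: 1214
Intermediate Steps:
h(W, A) = 12 + A (h(W, A) = A + 12 = 12 + A)
N = -60 (N = 6*((3 + 2*3)*(-1) - 1) = 6*((3 + 6)*(-1) - 1) = 6*(9*(-1) - 1) = 6*(-9 - 1) = 6*(-10) = -60)
h(8, 2) + 5*(m(-4)*N) = (12 + 2) + 5*(-4*(-60)) = 14 + 5*240 = 14 + 1200 = 1214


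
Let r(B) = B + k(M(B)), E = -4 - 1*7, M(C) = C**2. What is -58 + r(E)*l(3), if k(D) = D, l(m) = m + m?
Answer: 602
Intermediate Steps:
l(m) = 2*m
E = -11 (E = -4 - 7 = -11)
r(B) = B + B**2
-58 + r(E)*l(3) = -58 + (-11*(1 - 11))*(2*3) = -58 - 11*(-10)*6 = -58 + 110*6 = -58 + 660 = 602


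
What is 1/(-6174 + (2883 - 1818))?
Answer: -1/5109 ≈ -0.00019573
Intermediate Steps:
1/(-6174 + (2883 - 1818)) = 1/(-6174 + 1065) = 1/(-5109) = -1/5109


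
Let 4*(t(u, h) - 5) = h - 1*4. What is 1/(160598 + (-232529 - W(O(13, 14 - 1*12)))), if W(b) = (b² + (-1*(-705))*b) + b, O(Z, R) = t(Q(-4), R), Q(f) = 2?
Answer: -4/300513 ≈ -1.3311e-5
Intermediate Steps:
t(u, h) = 4 + h/4 (t(u, h) = 5 + (h - 1*4)/4 = 5 + (h - 4)/4 = 5 + (-4 + h)/4 = 5 + (-1 + h/4) = 4 + h/4)
O(Z, R) = 4 + R/4
W(b) = b² + 706*b (W(b) = (b² + 705*b) + b = b² + 706*b)
1/(160598 + (-232529 - W(O(13, 14 - 1*12)))) = 1/(160598 + (-232529 - (4 + (14 - 1*12)/4)*(706 + (4 + (14 - 1*12)/4)))) = 1/(160598 + (-232529 - (4 + (14 - 12)/4)*(706 + (4 + (14 - 12)/4)))) = 1/(160598 + (-232529 - (4 + (¼)*2)*(706 + (4 + (¼)*2)))) = 1/(160598 + (-232529 - (4 + ½)*(706 + (4 + ½)))) = 1/(160598 + (-232529 - 9*(706 + 9/2)/2)) = 1/(160598 + (-232529 - 9*1421/(2*2))) = 1/(160598 + (-232529 - 1*12789/4)) = 1/(160598 + (-232529 - 12789/4)) = 1/(160598 - 942905/4) = 1/(-300513/4) = -4/300513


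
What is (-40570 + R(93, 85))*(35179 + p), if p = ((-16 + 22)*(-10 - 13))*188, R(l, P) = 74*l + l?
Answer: -310249825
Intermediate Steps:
R(l, P) = 75*l
p = -25944 (p = (6*(-23))*188 = -138*188 = -25944)
(-40570 + R(93, 85))*(35179 + p) = (-40570 + 75*93)*(35179 - 25944) = (-40570 + 6975)*9235 = -33595*9235 = -310249825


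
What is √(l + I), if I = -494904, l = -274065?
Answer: 3*I*√85441 ≈ 876.91*I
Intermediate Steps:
√(l + I) = √(-274065 - 494904) = √(-768969) = 3*I*√85441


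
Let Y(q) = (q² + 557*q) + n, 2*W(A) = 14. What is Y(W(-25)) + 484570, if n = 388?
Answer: 488906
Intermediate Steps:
W(A) = 7 (W(A) = (½)*14 = 7)
Y(q) = 388 + q² + 557*q (Y(q) = (q² + 557*q) + 388 = 388 + q² + 557*q)
Y(W(-25)) + 484570 = (388 + 7² + 557*7) + 484570 = (388 + 49 + 3899) + 484570 = 4336 + 484570 = 488906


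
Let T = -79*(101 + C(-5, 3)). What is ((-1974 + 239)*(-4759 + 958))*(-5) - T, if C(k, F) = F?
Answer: -32965459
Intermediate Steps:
T = -8216 (T = -79*(101 + 3) = -79*104 = -8216)
((-1974 + 239)*(-4759 + 958))*(-5) - T = ((-1974 + 239)*(-4759 + 958))*(-5) - 1*(-8216) = -1735*(-3801)*(-5) + 8216 = 6594735*(-5) + 8216 = -32973675 + 8216 = -32965459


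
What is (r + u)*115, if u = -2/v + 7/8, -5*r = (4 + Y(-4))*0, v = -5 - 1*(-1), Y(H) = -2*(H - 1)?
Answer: 1265/8 ≈ 158.13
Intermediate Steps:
Y(H) = 2 - 2*H (Y(H) = -2*(-1 + H) = 2 - 2*H)
v = -4 (v = -5 + 1 = -4)
r = 0 (r = -(4 + (2 - 2*(-4)))*0/5 = -(4 + (2 + 8))*0/5 = -(4 + 10)*0/5 = -14*0/5 = -⅕*0 = 0)
u = 11/8 (u = -2/(-4) + 7/8 = -2*(-¼) + 7*(⅛) = ½ + 7/8 = 11/8 ≈ 1.3750)
(r + u)*115 = (0 + 11/8)*115 = (11/8)*115 = 1265/8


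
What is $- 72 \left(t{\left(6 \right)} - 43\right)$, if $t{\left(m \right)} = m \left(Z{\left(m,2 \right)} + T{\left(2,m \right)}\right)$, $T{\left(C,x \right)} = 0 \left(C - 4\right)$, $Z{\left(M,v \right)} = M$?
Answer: $504$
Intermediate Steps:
$T{\left(C,x \right)} = 0$ ($T{\left(C,x \right)} = 0 \left(-4 + C\right) = 0$)
$t{\left(m \right)} = m^{2}$ ($t{\left(m \right)} = m \left(m + 0\right) = m m = m^{2}$)
$- 72 \left(t{\left(6 \right)} - 43\right) = - 72 \left(6^{2} - 43\right) = - 72 \left(36 - 43\right) = \left(-72\right) \left(-7\right) = 504$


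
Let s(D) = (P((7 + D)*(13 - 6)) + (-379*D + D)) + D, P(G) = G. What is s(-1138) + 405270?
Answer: 826379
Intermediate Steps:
s(D) = 49 - 370*D (s(D) = ((7 + D)*(13 - 6) + (-379*D + D)) + D = ((7 + D)*7 - 378*D) + D = ((49 + 7*D) - 378*D) + D = (49 - 371*D) + D = 49 - 370*D)
s(-1138) + 405270 = (49 - 370*(-1138)) + 405270 = (49 + 421060) + 405270 = 421109 + 405270 = 826379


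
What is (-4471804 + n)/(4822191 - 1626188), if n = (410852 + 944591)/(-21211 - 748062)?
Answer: -3440039433935/2458598815819 ≈ -1.3992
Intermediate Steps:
n = -1355443/769273 (n = 1355443/(-769273) = 1355443*(-1/769273) = -1355443/769273 ≈ -1.7620)
(-4471804 + n)/(4822191 - 1626188) = (-4471804 - 1355443/769273)/(4822191 - 1626188) = -3440039433935/769273/3196003 = -3440039433935/769273*1/3196003 = -3440039433935/2458598815819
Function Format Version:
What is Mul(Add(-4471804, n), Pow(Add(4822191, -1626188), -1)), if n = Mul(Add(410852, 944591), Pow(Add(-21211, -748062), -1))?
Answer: Rational(-3440039433935, 2458598815819) ≈ -1.3992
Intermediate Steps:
n = Rational(-1355443, 769273) (n = Mul(1355443, Pow(-769273, -1)) = Mul(1355443, Rational(-1, 769273)) = Rational(-1355443, 769273) ≈ -1.7620)
Mul(Add(-4471804, n), Pow(Add(4822191, -1626188), -1)) = Mul(Add(-4471804, Rational(-1355443, 769273)), Pow(Add(4822191, -1626188), -1)) = Mul(Rational(-3440039433935, 769273), Pow(3196003, -1)) = Mul(Rational(-3440039433935, 769273), Rational(1, 3196003)) = Rational(-3440039433935, 2458598815819)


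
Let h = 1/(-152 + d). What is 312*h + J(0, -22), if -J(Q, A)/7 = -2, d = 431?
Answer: 1406/93 ≈ 15.118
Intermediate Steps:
J(Q, A) = 14 (J(Q, A) = -7*(-2) = 14)
h = 1/279 (h = 1/(-152 + 431) = 1/279 ≈ 0.0035842)
312*h + J(0, -22) = 312*(1/279) + 14 = 104/93 + 14 = 1406/93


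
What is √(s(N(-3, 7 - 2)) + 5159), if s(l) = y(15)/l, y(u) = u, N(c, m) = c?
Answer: √5154 ≈ 71.791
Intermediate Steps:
s(l) = 15/l
√(s(N(-3, 7 - 2)) + 5159) = √(15/(-3) + 5159) = √(15*(-⅓) + 5159) = √(-5 + 5159) = √5154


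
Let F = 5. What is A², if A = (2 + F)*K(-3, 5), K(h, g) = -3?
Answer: 441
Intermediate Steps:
A = -21 (A = (2 + 5)*(-3) = 7*(-3) = -21)
A² = (-21)² = 441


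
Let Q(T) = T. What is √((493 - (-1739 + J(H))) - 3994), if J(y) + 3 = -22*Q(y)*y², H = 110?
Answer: √29280241 ≈ 5411.1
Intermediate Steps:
J(y) = -3 - 22*y³ (J(y) = -3 - 22*y*y² = -3 - 22*y³)
√((493 - (-1739 + J(H))) - 3994) = √((493 - (-1739 + (-3 - 22*110³))) - 3994) = √((493 - (-1739 + (-3 - 22*1331000))) - 3994) = √((493 - (-1739 + (-3 - 29282000))) - 3994) = √((493 - (-1739 - 29282003)) - 3994) = √((493 - 1*(-29283742)) - 3994) = √((493 + 29283742) - 3994) = √(29284235 - 3994) = √29280241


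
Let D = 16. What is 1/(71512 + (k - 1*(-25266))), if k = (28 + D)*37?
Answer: 1/98406 ≈ 1.0162e-5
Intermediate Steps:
k = 1628 (k = (28 + 16)*37 = 44*37 = 1628)
1/(71512 + (k - 1*(-25266))) = 1/(71512 + (1628 - 1*(-25266))) = 1/(71512 + (1628 + 25266)) = 1/(71512 + 26894) = 1/98406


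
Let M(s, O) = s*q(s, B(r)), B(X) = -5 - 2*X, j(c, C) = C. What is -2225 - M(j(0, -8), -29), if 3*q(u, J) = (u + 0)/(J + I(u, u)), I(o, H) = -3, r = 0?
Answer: -6667/3 ≈ -2222.3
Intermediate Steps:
q(u, J) = u/(3*(-3 + J)) (q(u, J) = ((u + 0)/(J - 3))/3 = (u/(-3 + J))/3 = u/(3*(-3 + J)))
M(s, O) = -s**2/24 (M(s, O) = s*(s/(3*(-3 + (-5 - 2*0)))) = s*(s/(3*(-3 + (-5 + 0)))) = s*(s/(3*(-3 - 5))) = s*((1/3)*s/(-8)) = s*((1/3)*s*(-1/8)) = s*(-s/24) = -s**2/24)
-2225 - M(j(0, -8), -29) = -2225 - (-1)*(-8)**2/24 = -2225 - (-1)*64/24 = -2225 - 1*(-8/3) = -2225 + 8/3 = -6667/3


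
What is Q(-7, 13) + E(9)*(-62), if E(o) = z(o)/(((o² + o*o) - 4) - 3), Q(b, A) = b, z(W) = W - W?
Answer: -7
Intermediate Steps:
z(W) = 0
E(o) = 0 (E(o) = 0/(((o² + o*o) - 4) - 3) = 0/(((o² + o²) - 4) - 3) = 0/((2*o² - 4) - 3) = 0/((-4 + 2*o²) - 3) = 0/(-7 + 2*o²) = 0)
Q(-7, 13) + E(9)*(-62) = -7 + 0*(-62) = -7 + 0 = -7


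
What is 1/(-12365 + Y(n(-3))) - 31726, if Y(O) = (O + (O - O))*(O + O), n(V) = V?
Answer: -391720923/12347 ≈ -31726.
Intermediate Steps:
Y(O) = 2*O² (Y(O) = (O + 0)*(2*O) = O*(2*O) = 2*O²)
1/(-12365 + Y(n(-3))) - 31726 = 1/(-12365 + 2*(-3)²) - 31726 = 1/(-12365 + 2*9) - 31726 = 1/(-12365 + 18) - 31726 = 1/(-12347) - 31726 = -1/12347 - 31726 = -391720923/12347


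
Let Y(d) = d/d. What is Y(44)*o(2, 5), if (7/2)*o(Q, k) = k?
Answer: 10/7 ≈ 1.4286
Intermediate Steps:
o(Q, k) = 2*k/7
Y(d) = 1
Y(44)*o(2, 5) = 1*((2/7)*5) = 1*(10/7) = 10/7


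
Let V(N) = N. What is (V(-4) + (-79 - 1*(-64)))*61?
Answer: -1159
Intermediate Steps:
(V(-4) + (-79 - 1*(-64)))*61 = (-4 + (-79 - 1*(-64)))*61 = (-4 + (-79 + 64))*61 = (-4 - 15)*61 = -19*61 = -1159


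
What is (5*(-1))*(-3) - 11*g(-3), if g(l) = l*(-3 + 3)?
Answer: 15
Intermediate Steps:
g(l) = 0 (g(l) = l*0 = 0)
(5*(-1))*(-3) - 11*g(-3) = (5*(-1))*(-3) - 11*0 = -5*(-3) + 0 = 15 + 0 = 15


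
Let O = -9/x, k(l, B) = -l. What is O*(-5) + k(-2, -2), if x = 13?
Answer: 71/13 ≈ 5.4615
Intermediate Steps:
O = -9/13 ≈ -0.69231
O*(-5) + k(-2, -2) = -9/13*(-5) - 1*(-2) = 45/13 + 2 = 71/13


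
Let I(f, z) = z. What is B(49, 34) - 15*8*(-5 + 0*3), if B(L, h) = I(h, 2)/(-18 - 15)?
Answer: 19798/33 ≈ 599.94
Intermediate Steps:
B(L, h) = -2/33 (B(L, h) = 2/(-18 - 15) = 2/(-33) = -1/33*2 = -2/33)
B(49, 34) - 15*8*(-5 + 0*3) = -2/33 - 15*8*(-5 + 0*3) = -2/33 - 120*(-5 + 0) = -2/33 - 120*(-5) = -2/33 - 1*(-600) = -2/33 + 600 = 19798/33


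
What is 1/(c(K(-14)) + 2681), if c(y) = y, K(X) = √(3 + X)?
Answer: 2681/7187772 - I*√11/7187772 ≈ 0.00037299 - 4.6143e-7*I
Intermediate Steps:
1/(c(K(-14)) + 2681) = 1/(√(3 - 14) + 2681) = 1/(√(-11) + 2681) = 1/(I*√11 + 2681) = 1/(2681 + I*√11)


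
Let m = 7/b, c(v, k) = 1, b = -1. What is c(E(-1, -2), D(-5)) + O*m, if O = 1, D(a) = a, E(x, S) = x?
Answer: -6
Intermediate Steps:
m = -7 (m = 7/(-1) = 7*(-1) = -7)
c(E(-1, -2), D(-5)) + O*m = 1 + 1*(-7) = 1 - 7 = -6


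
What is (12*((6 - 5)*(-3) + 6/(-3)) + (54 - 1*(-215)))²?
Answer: 43681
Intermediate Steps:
(12*((6 - 5)*(-3) + 6/(-3)) + (54 - 1*(-215)))² = (12*(1*(-3) + 6*(-⅓)) + (54 + 215))² = (12*(-3 - 2) + 269)² = (12*(-5) + 269)² = (-60 + 269)² = 209² = 43681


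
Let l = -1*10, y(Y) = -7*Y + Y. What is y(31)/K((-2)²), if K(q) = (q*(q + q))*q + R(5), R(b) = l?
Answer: -93/59 ≈ -1.5763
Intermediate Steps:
y(Y) = -6*Y
l = -10
R(b) = -10
K(q) = -10 + 2*q³ (K(q) = (q*(q + q))*q - 10 = (q*(2*q))*q - 10 = (2*q²)*q - 10 = 2*q³ - 10 = -10 + 2*q³)
y(31)/K((-2)²) = (-6*31)/(-10 + 2*((-2)²)³) = -186/(-10 + 2*4³) = -186/(-10 + 2*64) = -186/(-10 + 128) = -186/118 = -186*1/118 = -93/59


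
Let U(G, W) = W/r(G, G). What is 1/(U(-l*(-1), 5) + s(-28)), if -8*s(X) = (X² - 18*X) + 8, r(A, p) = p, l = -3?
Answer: -3/491 ≈ -0.0061100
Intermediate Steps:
U(G, W) = W/G
s(X) = -1 - X²/8 + 9*X/4 (s(X) = -((X² - 18*X) + 8)/8 = -(8 + X² - 18*X)/8 = -1 - X²/8 + 9*X/4)
1/(U(-l*(-1), 5) + s(-28)) = 1/(5/((-1*(-3)*(-1))) + (-1 - ⅛*(-28)² + (9/4)*(-28))) = 1/(5/((3*(-1))) + (-1 - ⅛*784 - 63)) = 1/(5/(-3) + (-1 - 98 - 63)) = 1/(5*(-⅓) - 162) = 1/(-5/3 - 162) = 1/(-491/3) = -3/491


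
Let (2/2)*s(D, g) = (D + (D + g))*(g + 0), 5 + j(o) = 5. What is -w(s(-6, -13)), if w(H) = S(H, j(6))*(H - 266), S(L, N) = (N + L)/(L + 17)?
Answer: -19175/342 ≈ -56.067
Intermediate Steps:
j(o) = 0 (j(o) = -5 + 5 = 0)
s(D, g) = g*(g + 2*D) (s(D, g) = (D + (D + g))*(g + 0) = (g + 2*D)*g = g*(g + 2*D))
S(L, N) = (L + N)/(17 + L)
w(H) = H*(-266 + H)/(17 + H) (w(H) = ((H + 0)/(17 + H))*(H - 266) = (H/(17 + H))*(-266 + H) = H*(-266 + H)/(17 + H))
-w(s(-6, -13)) = -(-13*(-13 + 2*(-6)))*(-266 - 13*(-13 + 2*(-6)))/(17 - 13*(-13 + 2*(-6))) = -(-13*(-13 - 12))*(-266 - 13*(-13 - 12))/(17 - 13*(-13 - 12)) = -(-13*(-25))*(-266 - 13*(-25))/(17 - 13*(-25)) = -325*(-266 + 325)/(17 + 325) = -325*59/342 = -1*19175/342 = -19175/342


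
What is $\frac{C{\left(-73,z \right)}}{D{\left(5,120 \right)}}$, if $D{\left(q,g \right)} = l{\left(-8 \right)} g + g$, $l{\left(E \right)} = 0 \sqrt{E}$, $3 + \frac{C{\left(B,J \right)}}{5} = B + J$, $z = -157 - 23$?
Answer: $- \frac{32}{3} \approx -10.667$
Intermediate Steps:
$z = -180$
$C{\left(B,J \right)} = -15 + 5 B + 5 J$ ($C{\left(B,J \right)} = -15 + 5 \left(B + J\right) = -15 + \left(5 B + 5 J\right) = -15 + 5 B + 5 J$)
$l{\left(E \right)} = 0$
$D{\left(q,g \right)} = g$ ($D{\left(q,g \right)} = 0 g + g = 0 + g = g$)
$\frac{C{\left(-73,z \right)}}{D{\left(5,120 \right)}} = \frac{-15 + 5 \left(-73\right) + 5 \left(-180\right)}{120} = \left(-15 - 365 - 900\right) \frac{1}{120} = \left(-1280\right) \frac{1}{120} = - \frac{32}{3}$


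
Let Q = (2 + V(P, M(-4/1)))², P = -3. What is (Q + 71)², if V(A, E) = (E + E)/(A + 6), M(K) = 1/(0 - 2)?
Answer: 440896/81 ≈ 5443.2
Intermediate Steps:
M(K) = -½ (M(K) = 1/(-2) = -½)
V(A, E) = 2*E/(6 + A) (V(A, E) = (2*E)/(6 + A) = 2*E/(6 + A))
Q = 25/9 (Q = (2 + 2*(-½)/(6 - 3))² = (2 + 2*(-½)/3)² = (2 + 2*(-½)*(⅓))² = (2 - ⅓)² = (5/3)² = 25/9 ≈ 2.7778)
(Q + 71)² = (25/9 + 71)² = (664/9)² = 440896/81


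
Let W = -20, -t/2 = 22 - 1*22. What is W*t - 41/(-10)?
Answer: 41/10 ≈ 4.1000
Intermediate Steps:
t = 0 (t = -2*(22 - 1*22) = -2*(22 - 22) = -2*0 = 0)
W*t - 41/(-10) = -20*0 - 41/(-10) = 0 - 41*(-⅒) = 0 + 41/10 = 41/10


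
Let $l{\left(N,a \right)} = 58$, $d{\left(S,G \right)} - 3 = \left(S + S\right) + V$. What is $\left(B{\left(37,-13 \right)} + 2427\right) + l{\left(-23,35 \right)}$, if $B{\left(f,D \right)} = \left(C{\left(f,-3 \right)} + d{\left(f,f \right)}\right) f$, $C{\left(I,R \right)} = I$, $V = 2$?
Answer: $6777$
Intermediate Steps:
$d{\left(S,G \right)} = 5 + 2 S$ ($d{\left(S,G \right)} = 3 + \left(\left(S + S\right) + 2\right) = 3 + \left(2 S + 2\right) = 3 + \left(2 + 2 S\right) = 5 + 2 S$)
$B{\left(f,D \right)} = f \left(5 + 3 f\right)$ ($B{\left(f,D \right)} = \left(f + \left(5 + 2 f\right)\right) f = \left(5 + 3 f\right) f = f \left(5 + 3 f\right)$)
$\left(B{\left(37,-13 \right)} + 2427\right) + l{\left(-23,35 \right)} = \left(37 \left(5 + 3 \cdot 37\right) + 2427\right) + 58 = \left(37 \left(5 + 111\right) + 2427\right) + 58 = \left(37 \cdot 116 + 2427\right) + 58 = \left(4292 + 2427\right) + 58 = 6719 + 58 = 6777$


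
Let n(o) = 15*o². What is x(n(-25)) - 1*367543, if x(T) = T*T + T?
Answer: 87532457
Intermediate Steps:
x(T) = T + T² (x(T) = T² + T = T + T²)
x(n(-25)) - 1*367543 = (15*(-25)²)*(1 + 15*(-25)²) - 1*367543 = (15*625)*(1 + 15*625) - 367543 = 9375*(1 + 9375) - 367543 = 9375*9376 - 367543 = 87900000 - 367543 = 87532457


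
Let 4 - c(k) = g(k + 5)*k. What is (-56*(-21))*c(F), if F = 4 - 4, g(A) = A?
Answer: 4704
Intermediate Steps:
F = 0
c(k) = 4 - k*(5 + k) (c(k) = 4 - (k + 5)*k = 4 - (5 + k)*k = 4 - k*(5 + k))
(-56*(-21))*c(F) = (-56*(-21))*(4 - 1*0*(5 + 0)) = 1176*(4 - 1*0*5) = 1176*(4 + 0) = 1176*4 = 4704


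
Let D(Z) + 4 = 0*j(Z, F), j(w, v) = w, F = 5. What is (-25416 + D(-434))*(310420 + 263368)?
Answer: -14585690960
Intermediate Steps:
D(Z) = -4 (D(Z) = -4 + 0*Z = -4 + 0 = -4)
(-25416 + D(-434))*(310420 + 263368) = (-25416 - 4)*(310420 + 263368) = -25420*573788 = -14585690960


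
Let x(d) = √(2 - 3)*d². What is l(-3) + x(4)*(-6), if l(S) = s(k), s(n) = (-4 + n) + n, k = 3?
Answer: 2 - 96*I ≈ 2.0 - 96.0*I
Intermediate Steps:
x(d) = I*d² (x(d) = √(-1)*d² = I*d²)
s(n) = -4 + 2*n
l(S) = 2 (l(S) = -4 + 2*3 = -4 + 6 = 2)
l(-3) + x(4)*(-6) = 2 + (I*4²)*(-6) = 2 + (I*16)*(-6) = 2 + (16*I)*(-6) = 2 - 96*I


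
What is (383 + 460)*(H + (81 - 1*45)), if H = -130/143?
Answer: 325398/11 ≈ 29582.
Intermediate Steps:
H = -10/11 (H = -130*1/143 = -10/11 ≈ -0.90909)
(383 + 460)*(H + (81 - 1*45)) = (383 + 460)*(-10/11 + (81 - 1*45)) = 843*(-10/11 + (81 - 45)) = 843*(-10/11 + 36) = 843*(386/11) = 325398/11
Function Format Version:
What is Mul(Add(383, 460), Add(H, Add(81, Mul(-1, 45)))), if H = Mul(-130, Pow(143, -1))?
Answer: Rational(325398, 11) ≈ 29582.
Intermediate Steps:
H = Rational(-10, 11) (H = Mul(-130, Rational(1, 143)) = Rational(-10, 11) ≈ -0.90909)
Mul(Add(383, 460), Add(H, Add(81, Mul(-1, 45)))) = Mul(Add(383, 460), Add(Rational(-10, 11), Add(81, Mul(-1, 45)))) = Mul(843, Add(Rational(-10, 11), Add(81, -45))) = Mul(843, Add(Rational(-10, 11), 36)) = Mul(843, Rational(386, 11)) = Rational(325398, 11)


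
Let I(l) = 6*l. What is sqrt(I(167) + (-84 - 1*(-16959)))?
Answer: sqrt(17877) ≈ 133.70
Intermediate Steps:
sqrt(I(167) + (-84 - 1*(-16959))) = sqrt(6*167 + (-84 - 1*(-16959))) = sqrt(1002 + (-84 + 16959)) = sqrt(1002 + 16875) = sqrt(17877)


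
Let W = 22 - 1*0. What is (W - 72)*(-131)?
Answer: 6550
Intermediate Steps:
W = 22 (W = 22 + 0 = 22)
(W - 72)*(-131) = (22 - 72)*(-131) = -50*(-131) = 6550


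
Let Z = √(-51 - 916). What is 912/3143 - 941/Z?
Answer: 912/3143 + 941*I*√967/967 ≈ 0.29017 + 30.261*I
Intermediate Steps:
Z = I*√967 (Z = √(-967) = I*√967 ≈ 31.097*I)
912/3143 - 941/Z = 912/3143 - 941*(-I*√967/967) = 912*(1/3143) - (-941)*I*√967/967 = 912/3143 + 941*I*√967/967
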